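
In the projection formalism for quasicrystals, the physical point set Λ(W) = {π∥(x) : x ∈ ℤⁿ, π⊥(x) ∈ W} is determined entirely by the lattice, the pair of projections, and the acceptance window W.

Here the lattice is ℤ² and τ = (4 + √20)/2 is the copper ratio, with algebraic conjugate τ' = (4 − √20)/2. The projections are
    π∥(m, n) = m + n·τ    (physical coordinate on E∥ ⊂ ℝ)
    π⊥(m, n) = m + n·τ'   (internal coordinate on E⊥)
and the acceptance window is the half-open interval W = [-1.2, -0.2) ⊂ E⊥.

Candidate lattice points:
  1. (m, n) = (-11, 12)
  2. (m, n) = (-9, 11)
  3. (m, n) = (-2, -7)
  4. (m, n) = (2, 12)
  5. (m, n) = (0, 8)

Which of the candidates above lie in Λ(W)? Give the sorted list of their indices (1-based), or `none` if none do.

3, 4

Numerically τ ≈ 4.23607 and τ' = −1/τ ≈ -0.23607.
candidate 1: (m,n)=(-11,12) → π∥ = -11+12·τ ≈ 39.83282, π⊥ = -11+12·τ' ≈ -13.83282 ∉ [-1.2, -0.2) ⇒ out
candidate 2: (m,n)=(-9,11) → π∥ = -9+11·τ ≈ 37.59675, π⊥ = -9+11·τ' ≈ -11.59675 ∉ [-1.2, -0.2) ⇒ out
candidate 3: (m,n)=(-2,-7) → π∥ = -2-7·τ ≈ -31.65248, π⊥ = -2-7·τ' ≈ -0.34752 ∈ [-1.2, -0.2) ⇒ IN Λ
candidate 4: (m,n)=(2,12) → π∥ = 2+12·τ ≈ 52.83282, π⊥ = 2+12·τ' ≈ -0.83282 ∈ [-1.2, -0.2) ⇒ IN Λ
candidate 5: (m,n)=(0,8) → π∥ = 0+8·τ ≈ 33.88854, π⊥ = 0+8·τ' ≈ -1.88854 ∉ [-1.2, -0.2) ⇒ out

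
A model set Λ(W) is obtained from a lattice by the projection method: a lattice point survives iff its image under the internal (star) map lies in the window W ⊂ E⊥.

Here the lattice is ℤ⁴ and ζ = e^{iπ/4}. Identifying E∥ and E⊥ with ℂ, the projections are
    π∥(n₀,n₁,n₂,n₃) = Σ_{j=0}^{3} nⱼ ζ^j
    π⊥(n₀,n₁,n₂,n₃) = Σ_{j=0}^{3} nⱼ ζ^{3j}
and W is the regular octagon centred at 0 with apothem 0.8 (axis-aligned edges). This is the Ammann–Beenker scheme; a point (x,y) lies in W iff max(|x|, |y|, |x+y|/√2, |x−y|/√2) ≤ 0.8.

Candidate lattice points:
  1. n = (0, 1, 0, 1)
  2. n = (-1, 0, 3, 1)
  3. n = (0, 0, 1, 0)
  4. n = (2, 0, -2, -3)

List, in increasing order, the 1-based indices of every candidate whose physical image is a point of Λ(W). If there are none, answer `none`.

With ζ = e^{iπ/4} the internal vectors are ζ^0,ζ^3,ζ^6,ζ^9.
#1 (0, 1, 0, 1): internal (0.00000, 1.41421); octagon support 1.41421 vs apothem 0.8 → ∉ W
#2 (-1, 0, 3, 1): internal (-0.29289, -2.29289); octagon support 2.29289 vs apothem 0.8 → ∉ W
#3 (0, 0, 1, 0): internal (0.00000, -1.00000); octagon support 1.00000 vs apothem 0.8 → ∉ W
#4 (2, 0, -2, -3): internal (-0.12132, -0.12132); octagon support 0.17157 vs apothem 0.8 → ∈ W

4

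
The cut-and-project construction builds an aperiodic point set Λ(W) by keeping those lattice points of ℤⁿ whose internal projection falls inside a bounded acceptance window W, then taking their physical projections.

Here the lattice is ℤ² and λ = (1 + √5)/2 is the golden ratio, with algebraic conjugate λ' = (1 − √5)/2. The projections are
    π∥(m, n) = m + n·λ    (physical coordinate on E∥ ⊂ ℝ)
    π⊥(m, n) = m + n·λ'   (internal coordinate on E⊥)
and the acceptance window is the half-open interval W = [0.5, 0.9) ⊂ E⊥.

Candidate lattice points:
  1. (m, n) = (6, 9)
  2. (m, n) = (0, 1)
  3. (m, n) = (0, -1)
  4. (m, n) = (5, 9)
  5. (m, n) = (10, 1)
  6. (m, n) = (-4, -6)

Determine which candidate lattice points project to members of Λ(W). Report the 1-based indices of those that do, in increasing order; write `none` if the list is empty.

3

Compute λ' = (1−√5)/2 = -0.61803, so π⊥(m,n) = m -0.61803·n.
#1 (6,9): internal coord 6 + (9)·λ' = +0.43769; +0.43769 ∉ [0.5, 0.9) → out
#2 (0,1): internal coord 0 + (1)·λ' = -0.61803; -0.61803 ∉ [0.5, 0.9) → out
#3 (0,-1): internal coord 0 + (-1)·λ' = +0.61803; +0.61803 ∈ [0.5, 0.9) → IN Λ
#4 (5,9): internal coord 5 + (9)·λ' = -0.56231; -0.56231 ∉ [0.5, 0.9) → out
#5 (10,1): internal coord 10 + (1)·λ' = +9.38197; +9.38197 ∉ [0.5, 0.9) → out
#6 (-4,-6): internal coord -4 + (-6)·λ' = -0.29180; -0.29180 ∉ [0.5, 0.9) → out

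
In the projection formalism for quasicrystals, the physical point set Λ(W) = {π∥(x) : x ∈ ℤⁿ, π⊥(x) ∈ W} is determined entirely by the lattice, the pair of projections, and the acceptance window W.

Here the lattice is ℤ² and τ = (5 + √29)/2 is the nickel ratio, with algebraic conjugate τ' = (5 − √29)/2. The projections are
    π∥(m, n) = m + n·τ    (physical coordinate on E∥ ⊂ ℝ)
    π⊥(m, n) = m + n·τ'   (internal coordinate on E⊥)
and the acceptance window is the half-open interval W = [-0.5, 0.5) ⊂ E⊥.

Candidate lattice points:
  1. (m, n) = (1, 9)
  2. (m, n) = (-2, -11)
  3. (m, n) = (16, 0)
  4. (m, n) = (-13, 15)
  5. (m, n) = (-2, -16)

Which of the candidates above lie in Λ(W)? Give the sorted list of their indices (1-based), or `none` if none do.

Compute τ' = (5−√29)/2 = -0.192582, so π⊥(m,n) = m -0.192582·n.
candidate 1: (m,n)=(1,9) → π∥ = 1+9·τ ≈ 47.733242, π⊥ = 1+9·τ' ≈ -0.733242 ∉ [-0.5, 0.5) ⇒ out
candidate 2: (m,n)=(-2,-11) → π∥ = -2-11·τ ≈ -59.118406, π⊥ = -2-11·τ' ≈ 0.118406 ∈ [-0.5, 0.5) ⇒ IN Λ
candidate 3: (m,n)=(16,0) → π∥ = 16+0·τ ≈ 16.000000, π⊥ = 16+0·τ' ≈ 16.000000 ∉ [-0.5, 0.5) ⇒ out
candidate 4: (m,n)=(-13,15) → π∥ = -13+15·τ ≈ 64.888736, π⊥ = -13+15·τ' ≈ -15.888736 ∉ [-0.5, 0.5) ⇒ out
candidate 5: (m,n)=(-2,-16) → π∥ = -2-16·τ ≈ -85.081318, π⊥ = -2-16·τ' ≈ 1.081318 ∉ [-0.5, 0.5) ⇒ out

2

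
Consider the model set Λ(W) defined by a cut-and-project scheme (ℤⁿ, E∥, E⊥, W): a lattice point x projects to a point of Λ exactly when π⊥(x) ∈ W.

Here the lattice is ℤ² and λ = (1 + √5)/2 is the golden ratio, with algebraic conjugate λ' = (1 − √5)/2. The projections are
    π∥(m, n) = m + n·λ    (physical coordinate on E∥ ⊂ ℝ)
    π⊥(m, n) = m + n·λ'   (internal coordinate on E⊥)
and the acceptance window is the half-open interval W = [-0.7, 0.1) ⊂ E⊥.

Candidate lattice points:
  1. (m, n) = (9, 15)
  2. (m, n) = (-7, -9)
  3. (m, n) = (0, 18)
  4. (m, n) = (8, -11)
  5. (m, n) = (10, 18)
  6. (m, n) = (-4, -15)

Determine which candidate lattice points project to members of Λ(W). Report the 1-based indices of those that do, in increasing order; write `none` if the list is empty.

1

Numerically λ ≈ 1.6180 and λ' = −1/λ ≈ -0.6180.
[1] lift (9,15): star map gives -0.2705; window check -0.7 ≤ -0.2705 < 0.1 is true → IN Λ
[2] lift (-7,-9): star map gives -1.4377; window check -0.7 ≤ -1.4377 < 0.1 is false → out
[3] lift (0,18): star map gives -11.1246; window check -0.7 ≤ -11.1246 < 0.1 is false → out
[4] lift (8,-11): star map gives 14.7984; window check -0.7 ≤ 14.7984 < 0.1 is false → out
[5] lift (10,18): star map gives -1.1246; window check -0.7 ≤ -1.1246 < 0.1 is false → out
[6] lift (-4,-15): star map gives 5.2705; window check -0.7 ≤ 5.2705 < 0.1 is false → out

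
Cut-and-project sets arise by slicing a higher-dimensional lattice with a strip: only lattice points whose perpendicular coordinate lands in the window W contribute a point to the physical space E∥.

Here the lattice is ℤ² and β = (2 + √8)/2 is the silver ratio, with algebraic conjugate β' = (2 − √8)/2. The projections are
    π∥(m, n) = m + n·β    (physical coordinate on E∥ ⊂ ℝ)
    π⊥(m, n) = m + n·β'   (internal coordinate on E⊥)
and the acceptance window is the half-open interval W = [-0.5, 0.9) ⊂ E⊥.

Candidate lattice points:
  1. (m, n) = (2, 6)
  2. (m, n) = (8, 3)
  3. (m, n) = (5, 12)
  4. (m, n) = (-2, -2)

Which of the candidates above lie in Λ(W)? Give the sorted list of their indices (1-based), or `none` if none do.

β' = (2−√8)/2 ≈ -0.414214.
[1] lift (2,6): star map gives -0.485281; window check -0.5 ≤ -0.485281 < 0.9 is true → IN Λ
[2] lift (8,3): star map gives 6.757359; window check -0.5 ≤ 6.757359 < 0.9 is false → out
[3] lift (5,12): star map gives 0.029437; window check -0.5 ≤ 0.029437 < 0.9 is true → IN Λ
[4] lift (-2,-2): star map gives -1.171573; window check -0.5 ≤ -1.171573 < 0.9 is false → out

1, 3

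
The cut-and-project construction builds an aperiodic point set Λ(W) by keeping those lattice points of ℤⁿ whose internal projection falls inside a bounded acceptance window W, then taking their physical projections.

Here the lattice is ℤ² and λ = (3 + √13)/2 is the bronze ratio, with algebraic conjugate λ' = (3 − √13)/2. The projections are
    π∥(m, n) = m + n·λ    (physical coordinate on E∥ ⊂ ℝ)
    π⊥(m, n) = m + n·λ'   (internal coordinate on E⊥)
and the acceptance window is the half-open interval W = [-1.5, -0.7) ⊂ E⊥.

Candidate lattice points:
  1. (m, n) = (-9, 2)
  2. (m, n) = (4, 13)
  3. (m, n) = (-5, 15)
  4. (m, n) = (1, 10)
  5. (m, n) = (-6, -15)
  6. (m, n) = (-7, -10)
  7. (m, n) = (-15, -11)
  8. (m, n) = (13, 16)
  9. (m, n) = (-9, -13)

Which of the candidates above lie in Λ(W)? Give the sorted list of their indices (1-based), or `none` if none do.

Compute λ' = (3−√13)/2 = -0.3028, so π⊥(m,n) = m -0.3028·n.
#1 (-9,2): internal coord -9 + (2)·λ' = -9.6056; -9.6056 ∉ [-1.5, -0.7) → out
#2 (4,13): internal coord 4 + (13)·λ' = +0.0639; +0.0639 ∉ [-1.5, -0.7) → out
#3 (-5,15): internal coord -5 + (15)·λ' = -9.5416; -9.5416 ∉ [-1.5, -0.7) → out
#4 (1,10): internal coord 1 + (10)·λ' = -2.0278; -2.0278 ∉ [-1.5, -0.7) → out
#5 (-6,-15): internal coord -6 + (-15)·λ' = -1.4584; -1.4584 ∈ [-1.5, -0.7) → IN Λ
#6 (-7,-10): internal coord -7 + (-10)·λ' = -3.9722; -3.9722 ∉ [-1.5, -0.7) → out
#7 (-15,-11): internal coord -15 + (-11)·λ' = -11.6695; -11.6695 ∉ [-1.5, -0.7) → out
#8 (13,16): internal coord 13 + (16)·λ' = +8.1556; +8.1556 ∉ [-1.5, -0.7) → out
#9 (-9,-13): internal coord -9 + (-13)·λ' = -5.0639; -5.0639 ∉ [-1.5, -0.7) → out

5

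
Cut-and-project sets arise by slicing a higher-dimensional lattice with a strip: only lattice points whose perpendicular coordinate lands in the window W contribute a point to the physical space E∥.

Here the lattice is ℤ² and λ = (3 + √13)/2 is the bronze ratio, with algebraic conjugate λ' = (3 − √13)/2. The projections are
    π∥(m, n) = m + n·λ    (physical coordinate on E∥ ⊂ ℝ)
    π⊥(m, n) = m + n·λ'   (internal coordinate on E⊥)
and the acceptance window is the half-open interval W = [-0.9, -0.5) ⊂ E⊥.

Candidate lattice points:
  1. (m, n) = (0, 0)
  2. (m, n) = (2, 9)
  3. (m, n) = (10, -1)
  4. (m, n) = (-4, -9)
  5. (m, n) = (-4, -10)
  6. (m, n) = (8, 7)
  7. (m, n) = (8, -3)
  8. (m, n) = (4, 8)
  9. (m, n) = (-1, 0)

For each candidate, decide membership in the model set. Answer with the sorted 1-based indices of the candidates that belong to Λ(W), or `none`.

2

Numerically λ ≈ 3.3028 and λ' = −1/λ ≈ -0.3028.
#1 (0,0): internal coord 0 + (0)·λ' = +0.0000; +0.0000 ∉ [-0.9, -0.5) → out
#2 (2,9): internal coord 2 + (9)·λ' = -0.7250; -0.7250 ∈ [-0.9, -0.5) → IN Λ
#3 (10,-1): internal coord 10 + (-1)·λ' = +10.3028; +10.3028 ∉ [-0.9, -0.5) → out
#4 (-4,-9): internal coord -4 + (-9)·λ' = -1.2750; -1.2750 ∉ [-0.9, -0.5) → out
#5 (-4,-10): internal coord -4 + (-10)·λ' = -0.9722; -0.9722 ∉ [-0.9, -0.5) → out
#6 (8,7): internal coord 8 + (7)·λ' = +5.8806; +5.8806 ∉ [-0.9, -0.5) → out
#7 (8,-3): internal coord 8 + (-3)·λ' = +8.9083; +8.9083 ∉ [-0.9, -0.5) → out
#8 (4,8): internal coord 4 + (8)·λ' = +1.5778; +1.5778 ∉ [-0.9, -0.5) → out
#9 (-1,0): internal coord -1 + (0)·λ' = -1.0000; -1.0000 ∉ [-0.9, -0.5) → out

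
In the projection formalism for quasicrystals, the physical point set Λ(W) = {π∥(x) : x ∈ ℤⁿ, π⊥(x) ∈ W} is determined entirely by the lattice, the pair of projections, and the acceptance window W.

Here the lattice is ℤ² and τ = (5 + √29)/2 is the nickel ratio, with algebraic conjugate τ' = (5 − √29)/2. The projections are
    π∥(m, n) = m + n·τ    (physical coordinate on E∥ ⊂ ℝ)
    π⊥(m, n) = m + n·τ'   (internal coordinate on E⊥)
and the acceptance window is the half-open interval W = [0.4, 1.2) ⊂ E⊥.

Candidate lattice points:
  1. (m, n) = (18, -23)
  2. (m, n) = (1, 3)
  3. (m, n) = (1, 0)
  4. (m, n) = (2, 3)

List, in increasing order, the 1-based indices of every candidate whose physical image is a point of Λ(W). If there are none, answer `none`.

τ' = (5−√29)/2 ≈ -0.1926.
[1] lift (18,-23): star map gives 22.4294; window check 0.4 ≤ 22.4294 < 1.2 is false → out
[2] lift (1,3): star map gives 0.4223; window check 0.4 ≤ 0.4223 < 1.2 is true → IN Λ
[3] lift (1,0): star map gives 1.0000; window check 0.4 ≤ 1.0000 < 1.2 is true → IN Λ
[4] lift (2,3): star map gives 1.4223; window check 0.4 ≤ 1.4223 < 1.2 is false → out

2, 3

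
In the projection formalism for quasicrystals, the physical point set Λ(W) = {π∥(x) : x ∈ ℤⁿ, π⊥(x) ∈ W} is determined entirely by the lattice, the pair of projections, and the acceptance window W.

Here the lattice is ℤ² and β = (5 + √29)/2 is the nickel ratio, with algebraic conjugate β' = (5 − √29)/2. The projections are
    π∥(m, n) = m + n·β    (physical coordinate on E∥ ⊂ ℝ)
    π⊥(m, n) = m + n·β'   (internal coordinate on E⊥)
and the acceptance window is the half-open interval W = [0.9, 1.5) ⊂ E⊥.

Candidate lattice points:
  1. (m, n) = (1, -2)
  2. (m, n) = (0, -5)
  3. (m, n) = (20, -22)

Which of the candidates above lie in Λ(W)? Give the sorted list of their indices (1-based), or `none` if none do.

Numerically β ≈ 5.19258 and β' = −1/β ≈ -0.19258.
candidate 1: (m,n)=(1,-2) → π∥ = 1-2·β ≈ -9.38516, π⊥ = 1-2·β' ≈ 1.38516 ∈ [0.9, 1.5) ⇒ IN Λ
candidate 2: (m,n)=(0,-5) → π∥ = 0-5·β ≈ -25.96291, π⊥ = 0-5·β' ≈ 0.96291 ∈ [0.9, 1.5) ⇒ IN Λ
candidate 3: (m,n)=(20,-22) → π∥ = 20-22·β ≈ -94.23681, π⊥ = 20-22·β' ≈ 24.23681 ∉ [0.9, 1.5) ⇒ out

1, 2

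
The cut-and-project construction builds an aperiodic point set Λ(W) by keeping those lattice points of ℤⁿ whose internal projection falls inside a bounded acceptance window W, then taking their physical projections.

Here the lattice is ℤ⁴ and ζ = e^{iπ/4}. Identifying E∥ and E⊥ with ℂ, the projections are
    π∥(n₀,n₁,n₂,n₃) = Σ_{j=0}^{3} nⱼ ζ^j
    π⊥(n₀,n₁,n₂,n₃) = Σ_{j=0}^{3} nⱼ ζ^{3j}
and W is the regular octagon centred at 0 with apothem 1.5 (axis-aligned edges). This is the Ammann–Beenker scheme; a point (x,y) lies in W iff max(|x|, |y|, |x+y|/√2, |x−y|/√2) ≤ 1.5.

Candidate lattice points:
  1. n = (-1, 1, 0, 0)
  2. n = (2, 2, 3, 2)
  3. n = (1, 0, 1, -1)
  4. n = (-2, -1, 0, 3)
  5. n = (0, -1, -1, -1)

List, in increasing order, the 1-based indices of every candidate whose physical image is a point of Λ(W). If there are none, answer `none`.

5

π⊥(n) = n₀ + n₁ζ³ + n₂ζ⁶ + n₃ζ⁹ where ζ = e^{iπ/4}.
candidate 1: n = (-1, 1, 0, 0) → π⊥ ≈ (-1.70711, +0.70711); max(|x|,|y|,|x±y|/√2) = 1.70711 > 1.5 ⇒ ∉ W
candidate 2: n = (2, 2, 3, 2) → π⊥ ≈ (+2.00000, -0.17157); max(|x|,|y|,|x±y|/√2) = 2.00000 > 1.5 ⇒ ∉ W
candidate 3: n = (1, 0, 1, -1) → π⊥ ≈ (+0.29289, -1.70711); max(|x|,|y|,|x±y|/√2) = 1.70711 > 1.5 ⇒ ∉ W
candidate 4: n = (-2, -1, 0, 3) → π⊥ ≈ (+0.82843, +1.41421); max(|x|,|y|,|x±y|/√2) = 1.58579 > 1.5 ⇒ ∉ W
candidate 5: n = (0, -1, -1, -1) → π⊥ ≈ (+0.00000, -0.41421); max(|x|,|y|,|x±y|/√2) = 0.41421 ≤ 1.5 ⇒ ∈ W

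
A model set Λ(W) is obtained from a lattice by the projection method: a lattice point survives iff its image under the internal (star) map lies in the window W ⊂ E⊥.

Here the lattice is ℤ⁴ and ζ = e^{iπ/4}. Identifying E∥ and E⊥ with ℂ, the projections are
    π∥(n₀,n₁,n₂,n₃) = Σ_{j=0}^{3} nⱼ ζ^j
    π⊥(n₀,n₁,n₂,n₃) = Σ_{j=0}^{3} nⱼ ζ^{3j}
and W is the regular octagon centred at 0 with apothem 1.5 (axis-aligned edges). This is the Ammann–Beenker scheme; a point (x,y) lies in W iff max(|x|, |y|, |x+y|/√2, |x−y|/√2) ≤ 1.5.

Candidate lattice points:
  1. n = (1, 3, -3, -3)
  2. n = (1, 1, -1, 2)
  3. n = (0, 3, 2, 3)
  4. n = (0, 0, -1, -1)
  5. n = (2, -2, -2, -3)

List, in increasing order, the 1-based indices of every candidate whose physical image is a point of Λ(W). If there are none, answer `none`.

π⊥(n) = n₀ + n₁ζ³ + n₂ζ⁶ + n₃ζ⁹ where ζ = e^{iπ/4}.
#1 (1, 3, -3, -3): internal (-3.2426, 3.0000); octagon support 4.4142 vs apothem 1.5 → ∉ W
#2 (1, 1, -1, 2): internal (1.7071, 3.1213); octagon support 3.4142 vs apothem 1.5 → ∉ W
#3 (0, 3, 2, 3): internal (0.0000, 2.2426); octagon support 2.2426 vs apothem 1.5 → ∉ W
#4 (0, 0, -1, -1): internal (-0.7071, 0.2929); octagon support 0.7071 vs apothem 1.5 → ∈ W
#5 (2, -2, -2, -3): internal (1.2929, -1.5355); octagon support 2.0000 vs apothem 1.5 → ∉ W

4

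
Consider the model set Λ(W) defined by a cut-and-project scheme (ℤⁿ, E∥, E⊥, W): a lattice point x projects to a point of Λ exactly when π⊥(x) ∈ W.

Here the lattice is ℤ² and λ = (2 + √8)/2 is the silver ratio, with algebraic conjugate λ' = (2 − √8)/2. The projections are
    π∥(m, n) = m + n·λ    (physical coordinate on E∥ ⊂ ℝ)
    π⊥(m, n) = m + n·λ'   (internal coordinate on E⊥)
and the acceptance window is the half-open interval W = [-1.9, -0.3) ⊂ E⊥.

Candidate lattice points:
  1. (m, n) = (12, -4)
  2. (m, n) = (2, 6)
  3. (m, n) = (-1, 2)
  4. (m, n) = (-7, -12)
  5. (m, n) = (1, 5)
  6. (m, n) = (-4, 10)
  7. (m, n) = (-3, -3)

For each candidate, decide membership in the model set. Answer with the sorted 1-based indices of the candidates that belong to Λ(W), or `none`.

λ' = (2−√8)/2 ≈ -0.41421.
#1 (12,-4): internal coord 12 + (-4)·λ' = +13.65685; +13.65685 ∉ [-1.9, -0.3) → out
#2 (2,6): internal coord 2 + (6)·λ' = -0.48528; -0.48528 ∈ [-1.9, -0.3) → IN Λ
#3 (-1,2): internal coord -1 + (2)·λ' = -1.82843; -1.82843 ∈ [-1.9, -0.3) → IN Λ
#4 (-7,-12): internal coord -7 + (-12)·λ' = -2.02944; -2.02944 ∉ [-1.9, -0.3) → out
#5 (1,5): internal coord 1 + (5)·λ' = -1.07107; -1.07107 ∈ [-1.9, -0.3) → IN Λ
#6 (-4,10): internal coord -4 + (10)·λ' = -8.14214; -8.14214 ∉ [-1.9, -0.3) → out
#7 (-3,-3): internal coord -3 + (-3)·λ' = -1.75736; -1.75736 ∈ [-1.9, -0.3) → IN Λ

2, 3, 5, 7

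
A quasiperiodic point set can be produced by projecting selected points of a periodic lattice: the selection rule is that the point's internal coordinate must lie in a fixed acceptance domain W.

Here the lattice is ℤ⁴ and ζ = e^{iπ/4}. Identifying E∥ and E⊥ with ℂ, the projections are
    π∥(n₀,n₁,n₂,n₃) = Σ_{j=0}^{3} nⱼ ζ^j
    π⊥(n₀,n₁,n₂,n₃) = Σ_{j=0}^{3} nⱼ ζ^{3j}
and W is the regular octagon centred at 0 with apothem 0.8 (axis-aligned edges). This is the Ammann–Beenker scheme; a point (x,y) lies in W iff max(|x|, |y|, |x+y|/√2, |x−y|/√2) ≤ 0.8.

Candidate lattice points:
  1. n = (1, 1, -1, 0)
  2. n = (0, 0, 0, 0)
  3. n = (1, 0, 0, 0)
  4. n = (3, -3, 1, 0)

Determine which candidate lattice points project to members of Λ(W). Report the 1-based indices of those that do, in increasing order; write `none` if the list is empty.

2

Internal map: ζ^{3j} for j=0..3 gives (1,0), (−√2/2,√2/2), (0,−1), (√2/2,√2/2).
#1 (1, 1, -1, 0): internal (0.292893, 1.707107); octagon support 1.707107 vs apothem 0.8 → ∉ W
#2 (0, 0, 0, 0): internal (0.000000, 0.000000); octagon support 0.000000 vs apothem 0.8 → ∈ W
#3 (1, 0, 0, 0): internal (1.000000, 0.000000); octagon support 1.000000 vs apothem 0.8 → ∉ W
#4 (3, -3, 1, 0): internal (5.121320, -3.121320); octagon support 5.828427 vs apothem 0.8 → ∉ W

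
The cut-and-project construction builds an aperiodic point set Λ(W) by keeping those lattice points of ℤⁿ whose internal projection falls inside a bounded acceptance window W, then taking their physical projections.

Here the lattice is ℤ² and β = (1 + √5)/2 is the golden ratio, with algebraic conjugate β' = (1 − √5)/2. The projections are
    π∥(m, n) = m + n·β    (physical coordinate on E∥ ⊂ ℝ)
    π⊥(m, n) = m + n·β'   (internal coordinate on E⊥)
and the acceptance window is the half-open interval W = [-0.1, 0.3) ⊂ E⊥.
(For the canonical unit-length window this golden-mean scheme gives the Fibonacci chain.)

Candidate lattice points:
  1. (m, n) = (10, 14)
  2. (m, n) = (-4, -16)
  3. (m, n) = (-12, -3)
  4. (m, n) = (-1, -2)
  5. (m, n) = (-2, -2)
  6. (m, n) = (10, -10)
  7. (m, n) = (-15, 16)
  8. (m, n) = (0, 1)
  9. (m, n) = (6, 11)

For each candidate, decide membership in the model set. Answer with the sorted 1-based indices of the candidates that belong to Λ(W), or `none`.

Compute β' = (1−√5)/2 = -0.61803, so π⊥(m,n) = m -0.61803·n.
candidate 1: (m,n)=(10,14) → π∥ = 10+14·β ≈ 32.65248, π⊥ = 10+14·β' ≈ 1.34752 ∉ [-0.1, 0.3) ⇒ out
candidate 2: (m,n)=(-4,-16) → π∥ = -4-16·β ≈ -29.88854, π⊥ = -4-16·β' ≈ 5.88854 ∉ [-0.1, 0.3) ⇒ out
candidate 3: (m,n)=(-12,-3) → π∥ = -12-3·β ≈ -16.85410, π⊥ = -12-3·β' ≈ -10.14590 ∉ [-0.1, 0.3) ⇒ out
candidate 4: (m,n)=(-1,-2) → π∥ = -1-2·β ≈ -4.23607, π⊥ = -1-2·β' ≈ 0.23607 ∈ [-0.1, 0.3) ⇒ IN Λ
candidate 5: (m,n)=(-2,-2) → π∥ = -2-2·β ≈ -5.23607, π⊥ = -2-2·β' ≈ -0.76393 ∉ [-0.1, 0.3) ⇒ out
candidate 6: (m,n)=(10,-10) → π∥ = 10-10·β ≈ -6.18034, π⊥ = 10-10·β' ≈ 16.18034 ∉ [-0.1, 0.3) ⇒ out
candidate 7: (m,n)=(-15,16) → π∥ = -15+16·β ≈ 10.88854, π⊥ = -15+16·β' ≈ -24.88854 ∉ [-0.1, 0.3) ⇒ out
candidate 8: (m,n)=(0,1) → π∥ = 0+1·β ≈ 1.61803, π⊥ = 0+1·β' ≈ -0.61803 ∉ [-0.1, 0.3) ⇒ out
candidate 9: (m,n)=(6,11) → π∥ = 6+11·β ≈ 23.79837, π⊥ = 6+11·β' ≈ -0.79837 ∉ [-0.1, 0.3) ⇒ out

4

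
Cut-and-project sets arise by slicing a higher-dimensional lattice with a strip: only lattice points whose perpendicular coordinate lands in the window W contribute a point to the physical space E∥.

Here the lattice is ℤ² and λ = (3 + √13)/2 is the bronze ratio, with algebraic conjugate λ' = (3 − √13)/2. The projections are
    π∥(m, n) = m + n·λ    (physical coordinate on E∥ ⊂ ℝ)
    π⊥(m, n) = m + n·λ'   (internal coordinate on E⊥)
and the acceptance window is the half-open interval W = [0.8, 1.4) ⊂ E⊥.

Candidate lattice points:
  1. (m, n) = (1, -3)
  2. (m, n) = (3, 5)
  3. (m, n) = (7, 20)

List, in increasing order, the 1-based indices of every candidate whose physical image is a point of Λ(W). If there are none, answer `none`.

3

Numerically λ ≈ 3.3028 and λ' = −1/λ ≈ -0.3028.
candidate 1: (m,n)=(1,-3) → π∥ = 1-3·λ ≈ -8.9083, π⊥ = 1-3·λ' ≈ 1.9083 ∉ [0.8, 1.4) ⇒ out
candidate 2: (m,n)=(3,5) → π∥ = 3+5·λ ≈ 19.5139, π⊥ = 3+5·λ' ≈ 1.4861 ∉ [0.8, 1.4) ⇒ out
candidate 3: (m,n)=(7,20) → π∥ = 7+20·λ ≈ 73.0555, π⊥ = 7+20·λ' ≈ 0.9445 ∈ [0.8, 1.4) ⇒ IN Λ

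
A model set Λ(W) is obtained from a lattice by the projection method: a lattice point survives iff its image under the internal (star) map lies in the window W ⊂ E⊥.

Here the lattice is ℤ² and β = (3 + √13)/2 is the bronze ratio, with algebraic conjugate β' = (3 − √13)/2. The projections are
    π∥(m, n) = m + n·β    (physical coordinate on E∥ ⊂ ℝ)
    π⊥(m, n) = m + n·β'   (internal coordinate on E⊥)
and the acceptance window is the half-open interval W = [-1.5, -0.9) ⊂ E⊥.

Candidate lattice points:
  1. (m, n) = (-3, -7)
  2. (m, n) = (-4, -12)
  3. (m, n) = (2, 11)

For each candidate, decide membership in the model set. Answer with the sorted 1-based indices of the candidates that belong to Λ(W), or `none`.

3

Compute β' = (3−√13)/2 = -0.3028, so π⊥(m,n) = m -0.3028·n.
[1] lift (-3,-7): star map gives -0.8806; window check -1.5 ≤ -0.8806 < -0.9 is false → out
[2] lift (-4,-12): star map gives -0.3667; window check -1.5 ≤ -0.3667 < -0.9 is false → out
[3] lift (2,11): star map gives -1.3305; window check -1.5 ≤ -1.3305 < -0.9 is true → IN Λ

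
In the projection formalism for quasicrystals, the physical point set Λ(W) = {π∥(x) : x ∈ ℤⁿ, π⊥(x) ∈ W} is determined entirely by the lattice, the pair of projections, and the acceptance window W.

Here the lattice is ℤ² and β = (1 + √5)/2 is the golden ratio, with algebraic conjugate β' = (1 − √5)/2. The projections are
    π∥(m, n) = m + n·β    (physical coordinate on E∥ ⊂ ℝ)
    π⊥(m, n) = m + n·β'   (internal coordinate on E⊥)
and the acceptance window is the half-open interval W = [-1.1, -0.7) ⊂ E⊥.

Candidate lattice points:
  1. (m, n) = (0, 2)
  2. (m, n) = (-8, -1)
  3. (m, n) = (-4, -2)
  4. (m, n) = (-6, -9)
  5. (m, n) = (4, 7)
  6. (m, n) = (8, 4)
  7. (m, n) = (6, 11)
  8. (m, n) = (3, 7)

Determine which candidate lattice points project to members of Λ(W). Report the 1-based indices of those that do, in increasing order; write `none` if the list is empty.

7

Compute β' = (1−√5)/2 = -0.61803, so π⊥(m,n) = m -0.61803·n.
#1 (0,2): internal coord 0 + (2)·β' = -1.23607; -1.23607 ∉ [-1.1, -0.7) → out
#2 (-8,-1): internal coord -8 + (-1)·β' = -7.38197; -7.38197 ∉ [-1.1, -0.7) → out
#3 (-4,-2): internal coord -4 + (-2)·β' = -2.76393; -2.76393 ∉ [-1.1, -0.7) → out
#4 (-6,-9): internal coord -6 + (-9)·β' = -0.43769; -0.43769 ∉ [-1.1, -0.7) → out
#5 (4,7): internal coord 4 + (7)·β' = -0.32624; -0.32624 ∉ [-1.1, -0.7) → out
#6 (8,4): internal coord 8 + (4)·β' = +5.52786; +5.52786 ∉ [-1.1, -0.7) → out
#7 (6,11): internal coord 6 + (11)·β' = -0.79837; -0.79837 ∈ [-1.1, -0.7) → IN Λ
#8 (3,7): internal coord 3 + (7)·β' = -1.32624; -1.32624 ∉ [-1.1, -0.7) → out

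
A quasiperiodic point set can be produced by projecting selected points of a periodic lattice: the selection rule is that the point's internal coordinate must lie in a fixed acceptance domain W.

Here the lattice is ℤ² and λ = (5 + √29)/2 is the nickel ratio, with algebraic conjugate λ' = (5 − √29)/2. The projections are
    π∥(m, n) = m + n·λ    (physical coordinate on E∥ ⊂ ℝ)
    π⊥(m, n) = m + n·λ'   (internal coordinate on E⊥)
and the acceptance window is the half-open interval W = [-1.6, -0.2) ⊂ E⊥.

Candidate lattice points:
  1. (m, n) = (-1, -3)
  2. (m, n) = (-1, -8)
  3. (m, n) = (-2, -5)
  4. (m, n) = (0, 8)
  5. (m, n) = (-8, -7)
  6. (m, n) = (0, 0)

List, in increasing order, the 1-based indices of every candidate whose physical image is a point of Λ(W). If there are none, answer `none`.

Compute λ' = (5−√29)/2 = -0.192582, so π⊥(m,n) = m -0.192582·n.
#1 (-1,-3): internal coord -1 + (-3)·λ' = -0.422253; -0.422253 ∈ [-1.6, -0.2) → IN Λ
#2 (-1,-8): internal coord -1 + (-8)·λ' = +0.540659; +0.540659 ∉ [-1.6, -0.2) → out
#3 (-2,-5): internal coord -2 + (-5)·λ' = -1.037088; -1.037088 ∈ [-1.6, -0.2) → IN Λ
#4 (0,8): internal coord 0 + (8)·λ' = -1.540659; -1.540659 ∈ [-1.6, -0.2) → IN Λ
#5 (-8,-7): internal coord -8 + (-7)·λ' = -6.651923; -6.651923 ∉ [-1.6, -0.2) → out
#6 (0,0): internal coord 0 + (0)·λ' = +0.000000; +0.000000 ∉ [-1.6, -0.2) → out

1, 3, 4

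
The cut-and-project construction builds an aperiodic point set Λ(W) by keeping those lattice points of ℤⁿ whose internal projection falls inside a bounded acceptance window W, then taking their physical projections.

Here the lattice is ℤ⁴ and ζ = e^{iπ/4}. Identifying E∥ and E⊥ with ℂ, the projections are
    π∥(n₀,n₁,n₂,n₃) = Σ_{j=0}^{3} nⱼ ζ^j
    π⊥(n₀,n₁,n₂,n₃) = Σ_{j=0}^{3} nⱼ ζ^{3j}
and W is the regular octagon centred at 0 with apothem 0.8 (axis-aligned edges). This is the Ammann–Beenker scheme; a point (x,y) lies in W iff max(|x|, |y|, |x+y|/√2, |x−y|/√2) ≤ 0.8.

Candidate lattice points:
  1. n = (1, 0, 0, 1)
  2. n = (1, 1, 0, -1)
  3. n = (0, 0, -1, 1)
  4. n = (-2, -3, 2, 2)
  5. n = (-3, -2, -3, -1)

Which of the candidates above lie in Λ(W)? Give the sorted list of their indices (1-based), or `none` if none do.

2

π⊥(n) = n₀ + n₁ζ³ + n₂ζ⁶ + n₃ζ⁹ where ζ = e^{iπ/4}.
candidate 1: n = (1, 0, 0, 1) → π⊥ ≈ (+1.70711, +0.70711); max(|x|,|y|,|x±y|/√2) = 1.70711 > 0.8 ⇒ ∉ W
candidate 2: n = (1, 1, 0, -1) → π⊥ ≈ (-0.41421, +0.00000); max(|x|,|y|,|x±y|/√2) = 0.41421 ≤ 0.8 ⇒ ∈ W
candidate 3: n = (0, 0, -1, 1) → π⊥ ≈ (+0.70711, +1.70711); max(|x|,|y|,|x±y|/√2) = 1.70711 > 0.8 ⇒ ∉ W
candidate 4: n = (-2, -3, 2, 2) → π⊥ ≈ (+1.53553, -2.70711); max(|x|,|y|,|x±y|/√2) = 3.00000 > 0.8 ⇒ ∉ W
candidate 5: n = (-3, -2, -3, -1) → π⊥ ≈ (-2.29289, +0.87868); max(|x|,|y|,|x±y|/√2) = 2.29289 > 0.8 ⇒ ∉ W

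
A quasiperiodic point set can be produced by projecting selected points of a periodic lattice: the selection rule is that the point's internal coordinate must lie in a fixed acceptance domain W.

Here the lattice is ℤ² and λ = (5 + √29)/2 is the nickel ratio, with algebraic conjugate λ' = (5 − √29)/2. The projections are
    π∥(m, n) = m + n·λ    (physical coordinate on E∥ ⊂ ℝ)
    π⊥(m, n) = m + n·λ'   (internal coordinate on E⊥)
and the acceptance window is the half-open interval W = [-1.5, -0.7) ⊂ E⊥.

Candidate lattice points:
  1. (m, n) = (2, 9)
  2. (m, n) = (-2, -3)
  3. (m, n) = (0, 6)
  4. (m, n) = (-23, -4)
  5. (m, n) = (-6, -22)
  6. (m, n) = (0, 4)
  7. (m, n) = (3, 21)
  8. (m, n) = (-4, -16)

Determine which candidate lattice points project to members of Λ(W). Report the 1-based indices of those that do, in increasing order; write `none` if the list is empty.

2, 3, 6, 7, 8

Compute λ' = (5−√29)/2 = -0.19258, so π⊥(m,n) = m -0.19258·n.
[1] lift (2,9): star map gives 0.26676; window check -1.5 ≤ 0.26676 < -0.7 is false → out
[2] lift (-2,-3): star map gives -1.42225; window check -1.5 ≤ -1.42225 < -0.7 is true → IN Λ
[3] lift (0,6): star map gives -1.15549; window check -1.5 ≤ -1.15549 < -0.7 is true → IN Λ
[4] lift (-23,-4): star map gives -22.22967; window check -1.5 ≤ -22.22967 < -0.7 is false → out
[5] lift (-6,-22): star map gives -1.76319; window check -1.5 ≤ -1.76319 < -0.7 is false → out
[6] lift (0,4): star map gives -0.77033; window check -1.5 ≤ -0.77033 < -0.7 is true → IN Λ
[7] lift (3,21): star map gives -1.04423; window check -1.5 ≤ -1.04423 < -0.7 is true → IN Λ
[8] lift (-4,-16): star map gives -0.91868; window check -1.5 ≤ -0.91868 < -0.7 is true → IN Λ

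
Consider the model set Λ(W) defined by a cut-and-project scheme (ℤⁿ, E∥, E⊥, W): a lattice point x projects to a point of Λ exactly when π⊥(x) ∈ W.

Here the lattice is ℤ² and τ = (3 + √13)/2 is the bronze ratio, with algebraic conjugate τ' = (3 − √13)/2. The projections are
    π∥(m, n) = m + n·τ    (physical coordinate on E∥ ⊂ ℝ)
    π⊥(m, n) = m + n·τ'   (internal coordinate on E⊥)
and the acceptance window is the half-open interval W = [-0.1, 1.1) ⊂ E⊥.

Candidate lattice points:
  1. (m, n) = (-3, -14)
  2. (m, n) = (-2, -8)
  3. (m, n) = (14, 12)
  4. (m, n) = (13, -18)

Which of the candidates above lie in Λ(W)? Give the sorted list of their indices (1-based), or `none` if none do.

2

Compute τ' = (3−√13)/2 = -0.30278, so π⊥(m,n) = m -0.30278·n.
#1 (-3,-14): internal coord -3 + (-14)·τ' = +1.23886; +1.23886 ∉ [-0.1, 1.1) → out
#2 (-2,-8): internal coord -2 + (-8)·τ' = +0.42221; +0.42221 ∈ [-0.1, 1.1) → IN Λ
#3 (14,12): internal coord 14 + (12)·τ' = +10.36669; +10.36669 ∉ [-0.1, 1.1) → out
#4 (13,-18): internal coord 13 + (-18)·τ' = +18.44996; +18.44996 ∉ [-0.1, 1.1) → out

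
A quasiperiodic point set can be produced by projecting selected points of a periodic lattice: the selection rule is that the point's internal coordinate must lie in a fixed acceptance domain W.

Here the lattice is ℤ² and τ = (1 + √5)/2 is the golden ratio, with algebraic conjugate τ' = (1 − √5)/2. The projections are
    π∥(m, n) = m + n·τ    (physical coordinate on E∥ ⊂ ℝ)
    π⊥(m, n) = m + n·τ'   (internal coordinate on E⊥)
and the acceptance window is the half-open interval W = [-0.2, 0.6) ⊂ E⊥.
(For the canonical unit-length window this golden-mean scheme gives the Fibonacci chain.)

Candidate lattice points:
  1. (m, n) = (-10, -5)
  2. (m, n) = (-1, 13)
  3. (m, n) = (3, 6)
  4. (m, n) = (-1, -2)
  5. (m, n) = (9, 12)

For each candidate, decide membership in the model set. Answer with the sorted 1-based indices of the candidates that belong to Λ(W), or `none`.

4

Compute τ' = (1−√5)/2 = -0.6180, so π⊥(m,n) = m -0.6180·n.
[1] lift (-10,-5): star map gives -6.9098; window check -0.2 ≤ -6.9098 < 0.6 is false → out
[2] lift (-1,13): star map gives -9.0344; window check -0.2 ≤ -9.0344 < 0.6 is false → out
[3] lift (3,6): star map gives -0.7082; window check -0.2 ≤ -0.7082 < 0.6 is false → out
[4] lift (-1,-2): star map gives 0.2361; window check -0.2 ≤ 0.2361 < 0.6 is true → IN Λ
[5] lift (9,12): star map gives 1.5836; window check -0.2 ≤ 1.5836 < 0.6 is false → out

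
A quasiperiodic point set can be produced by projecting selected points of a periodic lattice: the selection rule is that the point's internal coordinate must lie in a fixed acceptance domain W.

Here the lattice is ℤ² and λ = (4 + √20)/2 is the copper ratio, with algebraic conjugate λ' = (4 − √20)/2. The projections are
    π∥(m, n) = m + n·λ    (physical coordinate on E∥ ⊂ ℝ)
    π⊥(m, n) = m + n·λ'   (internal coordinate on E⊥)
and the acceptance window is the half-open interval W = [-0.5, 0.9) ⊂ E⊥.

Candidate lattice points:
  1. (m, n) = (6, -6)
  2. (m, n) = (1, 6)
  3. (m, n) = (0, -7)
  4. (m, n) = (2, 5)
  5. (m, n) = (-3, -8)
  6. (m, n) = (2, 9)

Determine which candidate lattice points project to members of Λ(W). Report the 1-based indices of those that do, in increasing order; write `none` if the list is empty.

Numerically λ ≈ 4.2361 and λ' = −1/λ ≈ -0.2361.
#1 (6,-6): internal coord 6 + (-6)·λ' = +7.4164; +7.4164 ∉ [-0.5, 0.9) → out
#2 (1,6): internal coord 1 + (6)·λ' = -0.4164; -0.4164 ∈ [-0.5, 0.9) → IN Λ
#3 (0,-7): internal coord 0 + (-7)·λ' = +1.6525; +1.6525 ∉ [-0.5, 0.9) → out
#4 (2,5): internal coord 2 + (5)·λ' = +0.8197; +0.8197 ∈ [-0.5, 0.9) → IN Λ
#5 (-3,-8): internal coord -3 + (-8)·λ' = -1.1115; -1.1115 ∉ [-0.5, 0.9) → out
#6 (2,9): internal coord 2 + (9)·λ' = -0.1246; -0.1246 ∈ [-0.5, 0.9) → IN Λ

2, 4, 6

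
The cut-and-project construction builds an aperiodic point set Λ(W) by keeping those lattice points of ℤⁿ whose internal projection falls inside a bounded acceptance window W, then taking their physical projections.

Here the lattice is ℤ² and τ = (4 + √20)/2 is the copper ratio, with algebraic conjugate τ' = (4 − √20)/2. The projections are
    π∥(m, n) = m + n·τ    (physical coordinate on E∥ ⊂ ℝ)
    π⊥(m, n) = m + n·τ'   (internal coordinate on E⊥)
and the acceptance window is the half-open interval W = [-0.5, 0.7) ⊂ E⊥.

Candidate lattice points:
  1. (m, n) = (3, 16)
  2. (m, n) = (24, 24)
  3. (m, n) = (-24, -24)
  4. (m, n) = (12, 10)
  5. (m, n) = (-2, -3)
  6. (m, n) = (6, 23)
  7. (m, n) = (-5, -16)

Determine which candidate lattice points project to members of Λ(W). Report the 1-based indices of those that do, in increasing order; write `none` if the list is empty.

τ' = (4−√20)/2 ≈ -0.2361.
#1 (3,16): internal coord 3 + (16)·τ' = -0.7771; -0.7771 ∉ [-0.5, 0.7) → out
#2 (24,24): internal coord 24 + (24)·τ' = +18.3344; +18.3344 ∉ [-0.5, 0.7) → out
#3 (-24,-24): internal coord -24 + (-24)·τ' = -18.3344; -18.3344 ∉ [-0.5, 0.7) → out
#4 (12,10): internal coord 12 + (10)·τ' = +9.6393; +9.6393 ∉ [-0.5, 0.7) → out
#5 (-2,-3): internal coord -2 + (-3)·τ' = -1.2918; -1.2918 ∉ [-0.5, 0.7) → out
#6 (6,23): internal coord 6 + (23)·τ' = +0.5704; +0.5704 ∈ [-0.5, 0.7) → IN Λ
#7 (-5,-16): internal coord -5 + (-16)·τ' = -1.2229; -1.2229 ∉ [-0.5, 0.7) → out

6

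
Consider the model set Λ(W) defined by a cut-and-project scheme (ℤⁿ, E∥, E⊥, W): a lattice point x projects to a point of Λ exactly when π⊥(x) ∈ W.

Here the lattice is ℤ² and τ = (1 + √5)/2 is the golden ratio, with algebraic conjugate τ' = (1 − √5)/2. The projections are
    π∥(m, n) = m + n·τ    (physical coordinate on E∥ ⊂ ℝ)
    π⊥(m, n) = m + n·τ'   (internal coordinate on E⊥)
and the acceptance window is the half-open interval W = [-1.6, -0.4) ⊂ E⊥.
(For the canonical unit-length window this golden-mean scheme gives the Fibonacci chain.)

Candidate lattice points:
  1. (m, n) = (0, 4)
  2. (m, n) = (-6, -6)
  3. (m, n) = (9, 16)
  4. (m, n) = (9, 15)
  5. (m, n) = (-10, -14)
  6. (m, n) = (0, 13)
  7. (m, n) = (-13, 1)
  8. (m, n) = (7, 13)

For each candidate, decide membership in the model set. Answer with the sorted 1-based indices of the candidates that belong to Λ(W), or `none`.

3, 5, 8

Numerically τ ≈ 1.618034 and τ' = −1/τ ≈ -0.618034.
#1 (0,4): internal coord 0 + (4)·τ' = -2.472136; -2.472136 ∉ [-1.6, -0.4) → out
#2 (-6,-6): internal coord -6 + (-6)·τ' = -2.291796; -2.291796 ∉ [-1.6, -0.4) → out
#3 (9,16): internal coord 9 + (16)·τ' = -0.888544; -0.888544 ∈ [-1.6, -0.4) → IN Λ
#4 (9,15): internal coord 9 + (15)·τ' = -0.270510; -0.270510 ∉ [-1.6, -0.4) → out
#5 (-10,-14): internal coord -10 + (-14)·τ' = -1.347524; -1.347524 ∈ [-1.6, -0.4) → IN Λ
#6 (0,13): internal coord 0 + (13)·τ' = -8.034442; -8.034442 ∉ [-1.6, -0.4) → out
#7 (-13,1): internal coord -13 + (1)·τ' = -13.618034; -13.618034 ∉ [-1.6, -0.4) → out
#8 (7,13): internal coord 7 + (13)·τ' = -1.034442; -1.034442 ∈ [-1.6, -0.4) → IN Λ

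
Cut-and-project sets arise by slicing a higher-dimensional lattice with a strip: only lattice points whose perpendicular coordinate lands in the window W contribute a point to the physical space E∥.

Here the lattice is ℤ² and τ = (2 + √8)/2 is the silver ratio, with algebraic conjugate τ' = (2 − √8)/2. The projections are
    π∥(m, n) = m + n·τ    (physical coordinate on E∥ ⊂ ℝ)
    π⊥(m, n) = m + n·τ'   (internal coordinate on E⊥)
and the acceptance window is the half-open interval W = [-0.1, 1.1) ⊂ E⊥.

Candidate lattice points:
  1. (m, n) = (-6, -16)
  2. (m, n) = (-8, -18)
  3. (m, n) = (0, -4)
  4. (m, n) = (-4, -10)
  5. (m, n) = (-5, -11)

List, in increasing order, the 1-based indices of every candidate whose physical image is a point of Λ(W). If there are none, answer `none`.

Numerically τ ≈ 2.4142 and τ' = −1/τ ≈ -0.4142.
[1] lift (-6,-16): star map gives 0.6274; window check -0.1 ≤ 0.6274 < 1.1 is true → IN Λ
[2] lift (-8,-18): star map gives -0.5442; window check -0.1 ≤ -0.5442 < 1.1 is false → out
[3] lift (0,-4): star map gives 1.6569; window check -0.1 ≤ 1.6569 < 1.1 is false → out
[4] lift (-4,-10): star map gives 0.1421; window check -0.1 ≤ 0.1421 < 1.1 is true → IN Λ
[5] lift (-5,-11): star map gives -0.4437; window check -0.1 ≤ -0.4437 < 1.1 is false → out

1, 4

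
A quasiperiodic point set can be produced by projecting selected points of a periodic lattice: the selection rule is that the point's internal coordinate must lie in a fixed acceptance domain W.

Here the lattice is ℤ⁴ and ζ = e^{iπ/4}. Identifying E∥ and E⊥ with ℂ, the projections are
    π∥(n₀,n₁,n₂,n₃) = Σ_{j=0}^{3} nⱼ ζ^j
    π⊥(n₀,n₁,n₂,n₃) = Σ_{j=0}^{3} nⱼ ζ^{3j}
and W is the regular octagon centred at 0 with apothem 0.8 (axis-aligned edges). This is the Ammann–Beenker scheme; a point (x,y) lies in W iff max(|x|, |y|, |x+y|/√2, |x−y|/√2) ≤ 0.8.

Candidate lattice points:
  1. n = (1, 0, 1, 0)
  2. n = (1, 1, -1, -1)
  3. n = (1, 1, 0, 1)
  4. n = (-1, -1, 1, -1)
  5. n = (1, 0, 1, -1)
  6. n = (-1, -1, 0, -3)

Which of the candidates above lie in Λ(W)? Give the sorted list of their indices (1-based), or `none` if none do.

none

π⊥(n) = n₀ + n₁ζ³ + n₂ζ⁶ + n₃ζ⁹ where ζ = e^{iπ/4}.
candidate 1: n = (1, 0, 1, 0) → π⊥ ≈ (+1.00000, -1.00000); max(|x|,|y|,|x±y|/√2) = 1.41421 > 0.8 ⇒ ∉ W
candidate 2: n = (1, 1, -1, -1) → π⊥ ≈ (-0.41421, +1.00000); max(|x|,|y|,|x±y|/√2) = 1.00000 > 0.8 ⇒ ∉ W
candidate 3: n = (1, 1, 0, 1) → π⊥ ≈ (+1.00000, +1.41421); max(|x|,|y|,|x±y|/√2) = 1.70711 > 0.8 ⇒ ∉ W
candidate 4: n = (-1, -1, 1, -1) → π⊥ ≈ (-1.00000, -2.41421); max(|x|,|y|,|x±y|/√2) = 2.41421 > 0.8 ⇒ ∉ W
candidate 5: n = (1, 0, 1, -1) → π⊥ ≈ (+0.29289, -1.70711); max(|x|,|y|,|x±y|/√2) = 1.70711 > 0.8 ⇒ ∉ W
candidate 6: n = (-1, -1, 0, -3) → π⊥ ≈ (-2.41421, -2.82843); max(|x|,|y|,|x±y|/√2) = 3.70711 > 0.8 ⇒ ∉ W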